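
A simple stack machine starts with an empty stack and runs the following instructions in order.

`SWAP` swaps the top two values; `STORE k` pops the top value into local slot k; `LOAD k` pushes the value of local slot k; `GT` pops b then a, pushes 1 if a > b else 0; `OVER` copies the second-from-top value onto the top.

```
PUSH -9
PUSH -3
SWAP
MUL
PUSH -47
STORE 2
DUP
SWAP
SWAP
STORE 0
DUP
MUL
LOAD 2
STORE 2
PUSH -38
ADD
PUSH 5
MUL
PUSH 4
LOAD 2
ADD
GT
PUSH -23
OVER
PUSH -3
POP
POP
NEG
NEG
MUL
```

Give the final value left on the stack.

PUSH -9  -> -9
PUSH -3  -> -9 -3
SWAP     -> -3 -9
MUL      -> 27
PUSH -47 -> 27 -47
STORE 2  -> 27
DUP      -> 27 27
SWAP     -> 27 27
SWAP     -> 27 27
STORE 0  -> 27
DUP      -> 27 27
MUL      -> 729
LOAD 2   -> 729 -47
STORE 2  -> 729
PUSH -38 -> 729 -38
ADD      -> 691
PUSH 5   -> 691 5
MUL      -> 3455
PUSH 4   -> 3455 4
LOAD 2   -> 3455 4 -47
ADD      -> 3455 -43
GT       -> 1
PUSH -23 -> 1 -23
OVER     -> 1 -23 1
PUSH -3  -> 1 -23 1 -3
POP      -> 1 -23 1
POP      -> 1 -23
NEG      -> 1 23
NEG      -> 1 -23
MUL      -> -23

-23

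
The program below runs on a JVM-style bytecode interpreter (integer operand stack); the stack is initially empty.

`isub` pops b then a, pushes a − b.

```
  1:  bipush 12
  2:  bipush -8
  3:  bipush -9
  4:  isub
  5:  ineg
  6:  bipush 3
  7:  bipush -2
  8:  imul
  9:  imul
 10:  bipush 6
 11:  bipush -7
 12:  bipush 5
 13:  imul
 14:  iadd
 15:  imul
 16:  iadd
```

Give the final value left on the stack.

bipush 12  12
bipush -8  12 -8
bipush -9  12 -8 -9
isub       12 1
ineg       12 -1
bipush 3   12 -1 3
bipush -2  12 -1 3 -2
imul       12 -1 -6
imul       12 6
bipush 6   12 6 6
bipush -7  12 6 6 -7
bipush 5   12 6 6 -7 5
imul       12 6 6 -35
iadd       12 6 -29
imul       12 -174
iadd       -162

-162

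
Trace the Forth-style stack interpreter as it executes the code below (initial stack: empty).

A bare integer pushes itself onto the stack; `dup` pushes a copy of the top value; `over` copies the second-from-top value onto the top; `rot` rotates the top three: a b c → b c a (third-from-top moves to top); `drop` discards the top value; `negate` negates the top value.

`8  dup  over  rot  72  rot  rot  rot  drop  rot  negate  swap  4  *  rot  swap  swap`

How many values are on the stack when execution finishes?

8      -> [8]
dup    -> [8, 8]
over   -> [8, 8, 8]
rot    -> [8, 8, 8]
72     -> [8, 8, 8, 72]
rot    -> [8, 8, 72, 8]
rot    -> [8, 72, 8, 8]
rot    -> [8, 8, 8, 72]
drop   -> [8, 8, 8]
rot    -> [8, 8, 8]
negate -> [8, 8, -8]
swap   -> [8, -8, 8]
4      -> [8, -8, 8, 4]
*      -> [8, -8, 32]
rot    -> [-8, 32, 8]
swap   -> [-8, 8, 32]
swap   -> [-8, 32, 8]

3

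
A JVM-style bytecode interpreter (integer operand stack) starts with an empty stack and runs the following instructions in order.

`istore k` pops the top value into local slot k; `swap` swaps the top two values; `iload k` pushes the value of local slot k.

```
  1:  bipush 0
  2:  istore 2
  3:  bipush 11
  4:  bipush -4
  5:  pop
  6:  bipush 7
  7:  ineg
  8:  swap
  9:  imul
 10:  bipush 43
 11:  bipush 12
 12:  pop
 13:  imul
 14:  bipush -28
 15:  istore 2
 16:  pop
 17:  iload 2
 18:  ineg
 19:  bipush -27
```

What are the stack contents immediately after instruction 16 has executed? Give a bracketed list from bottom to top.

bipush 0   : 0
istore 2   : (empty)
bipush 11  : 11
bipush -4  : 11 -4
pop        : 11
bipush 7   : 11 7
ineg       : 11 -7
swap       : -7 11
imul       : -77
bipush 43  : -77 43
bipush 12  : -77 43 12
pop        : -77 43
imul       : -3311
bipush -28 : -3311 -28
istore 2   : -3311
pop        : (empty)

[]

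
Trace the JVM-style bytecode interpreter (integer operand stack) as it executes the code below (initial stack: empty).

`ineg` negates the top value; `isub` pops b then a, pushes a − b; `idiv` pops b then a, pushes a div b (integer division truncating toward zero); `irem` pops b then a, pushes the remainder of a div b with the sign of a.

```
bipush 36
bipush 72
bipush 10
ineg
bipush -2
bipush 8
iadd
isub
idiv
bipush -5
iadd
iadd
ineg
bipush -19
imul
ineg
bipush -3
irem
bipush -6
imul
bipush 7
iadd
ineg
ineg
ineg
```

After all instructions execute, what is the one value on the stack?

bipush 36  : 36
bipush 72  : 36 72
bipush 10  : 36 72 10
ineg       : 36 72 -10
bipush -2  : 36 72 -10 -2
bipush 8   : 36 72 -10 -2 8
iadd       : 36 72 -10 6
isub       : 36 72 -16
idiv       : 36 -4
bipush -5  : 36 -4 -5
iadd       : 36 -9
iadd       : 27
ineg       : -27
bipush -19 : -27 -19
imul       : 513
ineg       : -513
bipush -3  : -513 -3
irem       : 0
bipush -6  : 0 -6
imul       : 0
bipush 7   : 0 7
iadd       : 7
ineg       : -7
ineg       : 7
ineg       : -7

-7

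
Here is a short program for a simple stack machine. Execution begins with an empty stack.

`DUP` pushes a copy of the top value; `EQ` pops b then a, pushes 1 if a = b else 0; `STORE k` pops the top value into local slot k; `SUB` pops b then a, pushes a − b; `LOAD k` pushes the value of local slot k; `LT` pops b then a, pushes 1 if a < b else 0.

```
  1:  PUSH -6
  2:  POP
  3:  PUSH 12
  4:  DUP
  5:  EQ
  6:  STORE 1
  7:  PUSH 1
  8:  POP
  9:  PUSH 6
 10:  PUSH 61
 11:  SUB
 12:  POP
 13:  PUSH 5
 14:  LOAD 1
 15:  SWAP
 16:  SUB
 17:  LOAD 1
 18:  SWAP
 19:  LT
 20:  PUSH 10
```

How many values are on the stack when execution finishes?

2

PUSH -6 -> [-6]
POP     -> []
PUSH 12 -> [12]
DUP     -> [12, 12]
EQ      -> [1]
STORE 1 -> []
PUSH 1  -> [1]
POP     -> []
PUSH 6  -> [6]
PUSH 61 -> [6, 61]
SUB     -> [-55]
POP     -> []
PUSH 5  -> [5]
LOAD 1  -> [5, 1]
SWAP    -> [1, 5]
SUB     -> [-4]
LOAD 1  -> [-4, 1]
SWAP    -> [1, -4]
LT      -> [0]
PUSH 10 -> [0, 10]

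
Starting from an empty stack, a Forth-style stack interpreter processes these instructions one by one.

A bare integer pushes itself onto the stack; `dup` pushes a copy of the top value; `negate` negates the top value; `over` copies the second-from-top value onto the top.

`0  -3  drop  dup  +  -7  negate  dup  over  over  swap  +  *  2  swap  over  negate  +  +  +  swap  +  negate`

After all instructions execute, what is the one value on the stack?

0       0
-3      0 -3
drop    0
dup     0 0
+       0
-7      0 -7
negate  0 7
dup     0 7 7
over    0 7 7 7
over    0 7 7 7 7
swap    0 7 7 7 7
+       0 7 7 14
*       0 7 98
2       0 7 98 2
swap    0 7 2 98
over    0 7 2 98 2
negate  0 7 2 98 -2
+       0 7 2 96
+       0 7 98
+       0 105
swap    105 0
+       105
negate  -105

-105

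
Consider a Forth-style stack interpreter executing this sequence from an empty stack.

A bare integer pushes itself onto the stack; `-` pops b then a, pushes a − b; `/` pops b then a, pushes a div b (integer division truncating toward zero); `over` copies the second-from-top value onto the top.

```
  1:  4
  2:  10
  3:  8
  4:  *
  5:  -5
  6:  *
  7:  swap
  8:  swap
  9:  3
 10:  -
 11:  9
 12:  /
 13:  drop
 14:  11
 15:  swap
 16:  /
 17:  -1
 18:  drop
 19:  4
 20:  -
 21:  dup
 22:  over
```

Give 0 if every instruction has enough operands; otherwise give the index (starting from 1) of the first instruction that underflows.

0

4    -> 4
10   -> 4 10
8    -> 4 10 8
*    -> 4 80
-5   -> 4 80 -5
*    -> 4 -400
swap -> -400 4
swap -> 4 -400
3    -> 4 -400 3
-    -> 4 -403
9    -> 4 -403 9
/    -> 4 -44
drop -> 4
11   -> 4 11
swap -> 11 4
/    -> 2
-1   -> 2 -1
drop -> 2
4    -> 2 4
-    -> -2
dup  -> -2 -2
over -> -2 -2 -2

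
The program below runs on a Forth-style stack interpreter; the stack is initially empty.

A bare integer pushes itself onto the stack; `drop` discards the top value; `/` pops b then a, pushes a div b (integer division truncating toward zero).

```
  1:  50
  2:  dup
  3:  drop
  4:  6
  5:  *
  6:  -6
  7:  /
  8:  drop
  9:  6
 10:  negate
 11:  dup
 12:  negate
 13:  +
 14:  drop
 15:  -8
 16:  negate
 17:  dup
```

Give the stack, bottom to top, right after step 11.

[-6, -6]

50     : 50
dup    : 50 50
drop   : 50
6      : 50 6
*      : 300
-6     : 300 -6
/      : -50
drop   : (empty)
6      : 6
negate : -6
dup    : -6 -6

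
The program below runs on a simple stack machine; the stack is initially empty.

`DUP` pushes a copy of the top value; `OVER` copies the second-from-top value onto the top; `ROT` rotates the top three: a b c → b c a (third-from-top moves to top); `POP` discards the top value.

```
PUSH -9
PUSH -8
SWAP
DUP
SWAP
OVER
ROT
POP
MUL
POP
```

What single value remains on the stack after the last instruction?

-8

PUSH -9 : -9
PUSH -8 : -9 -8
SWAP    : -8 -9
DUP     : -8 -9 -9
SWAP    : -8 -9 -9
OVER    : -8 -9 -9 -9
ROT     : -8 -9 -9 -9
POP     : -8 -9 -9
MUL     : -8 81
POP     : -8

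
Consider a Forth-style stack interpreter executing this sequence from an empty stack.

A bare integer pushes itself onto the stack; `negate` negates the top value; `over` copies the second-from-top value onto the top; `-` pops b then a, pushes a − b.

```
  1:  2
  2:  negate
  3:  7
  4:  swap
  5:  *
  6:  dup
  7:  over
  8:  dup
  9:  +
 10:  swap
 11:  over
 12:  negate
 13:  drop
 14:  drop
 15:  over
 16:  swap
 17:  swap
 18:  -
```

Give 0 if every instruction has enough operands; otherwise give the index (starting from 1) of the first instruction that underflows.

0

2       2
negate  -2
7       -2 7
swap    7 -2
*       -14
dup     -14 -14
over    -14 -14 -14
dup     -14 -14 -14 -14
+       -14 -14 -28
swap    -14 -28 -14
over    -14 -28 -14 -28
negate  -14 -28 -14 28
drop    -14 -28 -14
drop    -14 -28
over    -14 -28 -14
swap    -14 -14 -28
swap    -14 -28 -14
-       -14 -14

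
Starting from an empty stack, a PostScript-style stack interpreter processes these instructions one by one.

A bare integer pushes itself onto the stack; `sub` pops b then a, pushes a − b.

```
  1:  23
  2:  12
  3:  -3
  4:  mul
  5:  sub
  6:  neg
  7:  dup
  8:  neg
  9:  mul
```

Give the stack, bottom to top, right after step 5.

23  : [23]
12  : [23, 12]
-3  : [23, 12, -3]
mul : [23, -36]
sub : [59]

[59]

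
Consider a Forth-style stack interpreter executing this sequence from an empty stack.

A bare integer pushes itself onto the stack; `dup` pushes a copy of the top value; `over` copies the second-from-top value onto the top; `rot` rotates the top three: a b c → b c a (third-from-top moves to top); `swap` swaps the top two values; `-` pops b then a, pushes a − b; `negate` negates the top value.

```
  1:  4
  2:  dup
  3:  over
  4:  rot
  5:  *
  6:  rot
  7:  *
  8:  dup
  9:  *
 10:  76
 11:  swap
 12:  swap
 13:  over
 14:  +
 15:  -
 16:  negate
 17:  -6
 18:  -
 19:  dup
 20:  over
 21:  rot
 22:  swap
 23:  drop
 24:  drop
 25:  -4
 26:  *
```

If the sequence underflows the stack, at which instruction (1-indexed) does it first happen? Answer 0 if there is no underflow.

6

4    : 4
dup  : 4 4
over : 4 4 4
rot  : 4 4 4
*    : 4 16
rot  — needs 3 operands, stack has 2 → underflow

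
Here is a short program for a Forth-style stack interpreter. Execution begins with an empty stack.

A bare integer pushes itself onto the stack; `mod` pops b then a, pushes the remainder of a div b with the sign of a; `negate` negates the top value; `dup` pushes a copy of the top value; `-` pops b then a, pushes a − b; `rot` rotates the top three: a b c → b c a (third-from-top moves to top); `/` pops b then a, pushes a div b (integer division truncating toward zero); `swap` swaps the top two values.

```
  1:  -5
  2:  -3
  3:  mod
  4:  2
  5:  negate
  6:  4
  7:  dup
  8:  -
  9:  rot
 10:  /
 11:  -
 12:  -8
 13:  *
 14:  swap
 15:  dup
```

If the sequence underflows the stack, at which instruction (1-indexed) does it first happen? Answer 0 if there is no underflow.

-5     → -5
-3     → -5 -3
mod    → -2
2      → -2 2
negate → -2 -2
4      → -2 -2 4
dup    → -2 -2 4 4
-      → -2 -2 0
rot    → -2 0 -2
/      → -2 0
-      → -2
-8     → -2 -8
*      → 16
swap  — needs 2 operands, stack has 1 → underflow

14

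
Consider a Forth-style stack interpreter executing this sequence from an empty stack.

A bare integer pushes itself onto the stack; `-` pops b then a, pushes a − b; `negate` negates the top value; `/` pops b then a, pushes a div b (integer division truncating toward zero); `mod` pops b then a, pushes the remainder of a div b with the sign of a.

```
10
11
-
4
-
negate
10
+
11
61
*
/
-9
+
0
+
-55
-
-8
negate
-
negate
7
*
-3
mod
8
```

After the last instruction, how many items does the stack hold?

2

10     -> [10]
11     -> [10, 11]
-      -> [-1]
4      -> [-1, 4]
-      -> [-5]
negate -> [5]
10     -> [5, 10]
+      -> [15]
11     -> [15, 11]
61     -> [15, 11, 61]
*      -> [15, 671]
/      -> [0]
-9     -> [0, -9]
+      -> [-9]
0      -> [-9, 0]
+      -> [-9]
-55    -> [-9, -55]
-      -> [46]
-8     -> [46, -8]
negate -> [46, 8]
-      -> [38]
negate -> [-38]
7      -> [-38, 7]
*      -> [-266]
-3     -> [-266, -3]
mod    -> [-2]
8      -> [-2, 8]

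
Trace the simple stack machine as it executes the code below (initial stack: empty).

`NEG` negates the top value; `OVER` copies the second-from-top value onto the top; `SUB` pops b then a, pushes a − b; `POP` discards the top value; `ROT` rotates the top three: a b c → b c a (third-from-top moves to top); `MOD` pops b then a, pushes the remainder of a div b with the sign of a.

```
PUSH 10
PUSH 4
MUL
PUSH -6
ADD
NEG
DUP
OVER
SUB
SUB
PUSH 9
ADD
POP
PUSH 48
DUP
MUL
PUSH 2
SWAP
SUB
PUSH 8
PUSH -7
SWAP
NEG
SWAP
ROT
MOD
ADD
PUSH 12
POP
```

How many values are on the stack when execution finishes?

1

PUSH 10  [10]
PUSH 4   [10, 4]
MUL      [40]
PUSH -6  [40, -6]
ADD      [34]
NEG      [-34]
DUP      [-34, -34]
OVER     [-34, -34, -34]
SUB      [-34, 0]
SUB      [-34]
PUSH 9   [-34, 9]
ADD      [-25]
POP      []
PUSH 48  [48]
DUP      [48, 48]
MUL      [2304]
PUSH 2   [2304, 2]
SWAP     [2, 2304]
SUB      [-2302]
PUSH 8   [-2302, 8]
PUSH -7  [-2302, 8, -7]
SWAP     [-2302, -7, 8]
NEG      [-2302, -7, -8]
SWAP     [-2302, -8, -7]
ROT      [-8, -7, -2302]
MOD      [-8, -7]
ADD      [-15]
PUSH 12  [-15, 12]
POP      [-15]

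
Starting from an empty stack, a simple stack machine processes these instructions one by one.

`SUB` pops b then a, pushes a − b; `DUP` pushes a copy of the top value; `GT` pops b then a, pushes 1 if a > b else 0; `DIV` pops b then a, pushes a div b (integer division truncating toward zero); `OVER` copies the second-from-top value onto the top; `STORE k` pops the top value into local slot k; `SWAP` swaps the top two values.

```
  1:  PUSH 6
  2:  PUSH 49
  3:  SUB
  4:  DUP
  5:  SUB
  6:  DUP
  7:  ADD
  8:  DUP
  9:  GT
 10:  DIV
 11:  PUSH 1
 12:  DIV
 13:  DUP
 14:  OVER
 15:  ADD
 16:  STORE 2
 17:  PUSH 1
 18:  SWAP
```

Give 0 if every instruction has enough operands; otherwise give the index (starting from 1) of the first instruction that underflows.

PUSH 6  : 6
PUSH 49 : 6 49
SUB     : -43
DUP     : -43 -43
SUB     : 0
DUP     : 0 0
ADD     : 0
DUP     : 0 0
GT      : 0
DIV  — needs 2 operands, stack has 1 → underflow

10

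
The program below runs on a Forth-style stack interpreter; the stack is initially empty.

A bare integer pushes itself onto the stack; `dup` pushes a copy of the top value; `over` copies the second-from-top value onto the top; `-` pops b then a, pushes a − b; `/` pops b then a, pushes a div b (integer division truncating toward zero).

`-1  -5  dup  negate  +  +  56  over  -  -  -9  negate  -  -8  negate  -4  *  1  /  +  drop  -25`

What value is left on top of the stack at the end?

-1     → -1
-5     → -1 -5
dup    → -1 -5 -5
negate → -1 -5 5
+      → -1 0
+      → -1
56     → -1 56
over   → -1 56 -1
-      → -1 57
-      → -58
-9     → -58 -9
negate → -58 9
-      → -67
-8     → -67 -8
negate → -67 8
-4     → -67 8 -4
*      → -67 -32
1      → -67 -32 1
/      → -67 -32
+      → -99
drop   → (empty)
-25    → -25

-25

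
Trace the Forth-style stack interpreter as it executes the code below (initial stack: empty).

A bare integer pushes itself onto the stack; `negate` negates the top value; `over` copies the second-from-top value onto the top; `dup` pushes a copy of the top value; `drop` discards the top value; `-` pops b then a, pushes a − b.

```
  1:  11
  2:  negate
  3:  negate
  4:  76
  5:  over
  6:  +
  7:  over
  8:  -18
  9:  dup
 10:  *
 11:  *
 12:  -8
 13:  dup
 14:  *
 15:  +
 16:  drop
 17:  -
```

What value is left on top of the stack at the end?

11      [11]
negate  [-11]
negate  [11]
76      [11, 76]
over    [11, 76, 11]
+       [11, 87]
over    [11, 87, 11]
-18     [11, 87, 11, -18]
dup     [11, 87, 11, -18, -18]
*       [11, 87, 11, 324]
*       [11, 87, 3564]
-8      [11, 87, 3564, -8]
dup     [11, 87, 3564, -8, -8]
*       [11, 87, 3564, 64]
+       [11, 87, 3628]
drop    [11, 87]
-       [-76]

-76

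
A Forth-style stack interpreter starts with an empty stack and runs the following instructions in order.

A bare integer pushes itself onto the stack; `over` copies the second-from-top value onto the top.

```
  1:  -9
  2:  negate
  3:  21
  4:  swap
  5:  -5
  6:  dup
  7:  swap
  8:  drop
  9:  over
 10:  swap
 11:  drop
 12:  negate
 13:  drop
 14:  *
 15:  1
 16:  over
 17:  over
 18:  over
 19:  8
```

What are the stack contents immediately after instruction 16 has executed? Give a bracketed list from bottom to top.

[189, 1, 189]

-9      -9
negate  9
21      9 21
swap    21 9
-5      21 9 -5
dup     21 9 -5 -5
swap    21 9 -5 -5
drop    21 9 -5
over    21 9 -5 9
swap    21 9 9 -5
drop    21 9 9
negate  21 9 -9
drop    21 9
*       189
1       189 1
over    189 1 189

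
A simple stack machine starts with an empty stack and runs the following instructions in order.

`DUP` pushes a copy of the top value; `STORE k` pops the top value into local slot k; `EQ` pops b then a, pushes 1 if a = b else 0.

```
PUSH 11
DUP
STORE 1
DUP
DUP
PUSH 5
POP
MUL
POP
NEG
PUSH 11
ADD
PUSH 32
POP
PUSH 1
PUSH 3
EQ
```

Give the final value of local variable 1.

PUSH 11 : [11]
DUP     : [11, 11]
STORE 1 : [11]
DUP     : [11, 11]
DUP     : [11, 11, 11]
PUSH 5  : [11, 11, 11, 5]
POP     : [11, 11, 11]
MUL     : [11, 121]
POP     : [11]
NEG     : [-11]
PUSH 11 : [-11, 11]
ADD     : [0]
PUSH 32 : [0, 32]
POP     : [0]
PUSH 1  : [0, 1]
PUSH 3  : [0, 1, 3]
EQ      : [0, 0]

11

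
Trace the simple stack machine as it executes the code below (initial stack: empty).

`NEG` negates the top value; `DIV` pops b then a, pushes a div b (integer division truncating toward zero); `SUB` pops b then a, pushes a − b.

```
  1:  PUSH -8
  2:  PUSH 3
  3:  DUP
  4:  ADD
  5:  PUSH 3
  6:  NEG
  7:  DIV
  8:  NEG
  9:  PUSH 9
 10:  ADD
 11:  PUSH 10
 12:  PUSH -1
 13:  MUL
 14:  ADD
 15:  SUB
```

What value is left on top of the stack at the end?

-9

PUSH -8 → [-8]
PUSH 3  → [-8, 3]
DUP     → [-8, 3, 3]
ADD     → [-8, 6]
PUSH 3  → [-8, 6, 3]
NEG     → [-8, 6, -3]
DIV     → [-8, -2]
NEG     → [-8, 2]
PUSH 9  → [-8, 2, 9]
ADD     → [-8, 11]
PUSH 10 → [-8, 11, 10]
PUSH -1 → [-8, 11, 10, -1]
MUL     → [-8, 11, -10]
ADD     → [-8, 1]
SUB     → [-9]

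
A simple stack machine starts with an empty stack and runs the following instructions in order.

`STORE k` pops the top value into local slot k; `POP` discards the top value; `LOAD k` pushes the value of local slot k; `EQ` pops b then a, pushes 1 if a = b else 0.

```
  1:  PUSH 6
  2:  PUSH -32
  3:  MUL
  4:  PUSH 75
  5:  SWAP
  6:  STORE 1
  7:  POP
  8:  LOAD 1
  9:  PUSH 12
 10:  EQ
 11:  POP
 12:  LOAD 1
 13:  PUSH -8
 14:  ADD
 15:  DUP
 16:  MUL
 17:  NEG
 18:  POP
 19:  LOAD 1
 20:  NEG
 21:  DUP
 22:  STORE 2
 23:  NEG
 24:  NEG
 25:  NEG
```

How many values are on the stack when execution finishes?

1

PUSH 6    [6]
PUSH -32  [6, -32]
MUL       [-192]
PUSH 75   [-192, 75]
SWAP      [75, -192]
STORE 1   [75]
POP       []
LOAD 1    [-192]
PUSH 12   [-192, 12]
EQ        [0]
POP       []
LOAD 1    [-192]
PUSH -8   [-192, -8]
ADD       [-200]
DUP       [-200, -200]
MUL       [40000]
NEG       [-40000]
POP       []
LOAD 1    [-192]
NEG       [192]
DUP       [192, 192]
STORE 2   [192]
NEG       [-192]
NEG       [192]
NEG       [-192]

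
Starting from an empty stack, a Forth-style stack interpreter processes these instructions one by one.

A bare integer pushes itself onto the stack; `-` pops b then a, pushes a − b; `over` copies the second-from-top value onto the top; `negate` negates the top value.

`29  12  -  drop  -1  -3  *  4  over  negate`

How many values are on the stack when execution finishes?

3

29     → [29]
12     → [29, 12]
-      → [17]
drop   → []
-1     → [-1]
-3     → [-1, -3]
*      → [3]
4      → [3, 4]
over   → [3, 4, 3]
negate → [3, 4, -3]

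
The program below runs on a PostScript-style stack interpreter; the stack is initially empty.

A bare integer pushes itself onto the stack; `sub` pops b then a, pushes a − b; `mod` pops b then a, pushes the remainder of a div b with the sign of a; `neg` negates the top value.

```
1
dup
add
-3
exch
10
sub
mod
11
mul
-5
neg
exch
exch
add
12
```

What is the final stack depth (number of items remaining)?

2

1     [1]
dup   [1, 1]
add   [2]
-3    [2, -3]
exch  [-3, 2]
10    [-3, 2, 10]
sub   [-3, -8]
mod   [-3]
11    [-3, 11]
mul   [-33]
-5    [-33, -5]
neg   [-33, 5]
exch  [5, -33]
exch  [-33, 5]
add   [-28]
12    [-28, 12]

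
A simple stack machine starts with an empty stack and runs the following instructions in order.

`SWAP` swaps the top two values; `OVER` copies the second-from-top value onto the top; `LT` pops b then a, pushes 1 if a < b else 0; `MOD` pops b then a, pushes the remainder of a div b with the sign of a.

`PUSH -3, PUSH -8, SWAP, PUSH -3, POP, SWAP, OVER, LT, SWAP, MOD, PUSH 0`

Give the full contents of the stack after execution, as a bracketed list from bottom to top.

PUSH -3 : -3
PUSH -8 : -3 -8
SWAP    : -8 -3
PUSH -3 : -8 -3 -3
POP     : -8 -3
SWAP    : -3 -8
OVER    : -3 -8 -3
LT      : -3 1
SWAP    : 1 -3
MOD     : 1
PUSH 0  : 1 0

[1, 0]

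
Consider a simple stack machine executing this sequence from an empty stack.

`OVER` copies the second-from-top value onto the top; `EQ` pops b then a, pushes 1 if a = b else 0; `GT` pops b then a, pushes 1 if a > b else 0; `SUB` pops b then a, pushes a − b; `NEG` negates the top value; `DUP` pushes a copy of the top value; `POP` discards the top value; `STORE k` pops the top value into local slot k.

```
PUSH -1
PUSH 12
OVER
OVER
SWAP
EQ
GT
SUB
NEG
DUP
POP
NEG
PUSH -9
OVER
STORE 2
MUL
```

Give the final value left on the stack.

PUSH -1  [-1]
PUSH 12  [-1, 12]
OVER     [-1, 12, -1]
OVER     [-1, 12, -1, 12]
SWAP     [-1, 12, 12, -1]
EQ       [-1, 12, 0]
GT       [-1, 1]
SUB      [-2]
NEG      [2]
DUP      [2, 2]
POP      [2]
NEG      [-2]
PUSH -9  [-2, -9]
OVER     [-2, -9, -2]
STORE 2  [-2, -9]
MUL      [18]

18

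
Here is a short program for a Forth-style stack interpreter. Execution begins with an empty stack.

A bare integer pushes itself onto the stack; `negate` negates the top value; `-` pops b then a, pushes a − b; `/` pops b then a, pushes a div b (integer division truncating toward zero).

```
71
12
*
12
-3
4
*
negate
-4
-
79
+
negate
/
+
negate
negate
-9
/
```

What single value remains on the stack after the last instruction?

-94

71     → [71]
12     → [71, 12]
*      → [852]
12     → [852, 12]
-3     → [852, 12, -3]
4      → [852, 12, -3, 4]
*      → [852, 12, -12]
negate → [852, 12, 12]
-4     → [852, 12, 12, -4]
-      → [852, 12, 16]
79     → [852, 12, 16, 79]
+      → [852, 12, 95]
negate → [852, 12, -95]
/      → [852, 0]
+      → [852]
negate → [-852]
negate → [852]
-9     → [852, -9]
/      → [-94]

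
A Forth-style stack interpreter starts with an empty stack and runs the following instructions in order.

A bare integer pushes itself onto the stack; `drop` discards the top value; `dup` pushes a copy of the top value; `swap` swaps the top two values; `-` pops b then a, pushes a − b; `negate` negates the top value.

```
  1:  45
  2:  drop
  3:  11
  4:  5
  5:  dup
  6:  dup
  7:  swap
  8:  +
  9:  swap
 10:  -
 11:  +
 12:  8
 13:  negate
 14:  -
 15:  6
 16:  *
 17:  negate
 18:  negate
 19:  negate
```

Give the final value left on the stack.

45     : [45]
drop   : []
11     : [11]
5      : [11, 5]
dup    : [11, 5, 5]
dup    : [11, 5, 5, 5]
swap   : [11, 5, 5, 5]
+      : [11, 5, 10]
swap   : [11, 10, 5]
-      : [11, 5]
+      : [16]
8      : [16, 8]
negate : [16, -8]
-      : [24]
6      : [24, 6]
*      : [144]
negate : [-144]
negate : [144]
negate : [-144]

-144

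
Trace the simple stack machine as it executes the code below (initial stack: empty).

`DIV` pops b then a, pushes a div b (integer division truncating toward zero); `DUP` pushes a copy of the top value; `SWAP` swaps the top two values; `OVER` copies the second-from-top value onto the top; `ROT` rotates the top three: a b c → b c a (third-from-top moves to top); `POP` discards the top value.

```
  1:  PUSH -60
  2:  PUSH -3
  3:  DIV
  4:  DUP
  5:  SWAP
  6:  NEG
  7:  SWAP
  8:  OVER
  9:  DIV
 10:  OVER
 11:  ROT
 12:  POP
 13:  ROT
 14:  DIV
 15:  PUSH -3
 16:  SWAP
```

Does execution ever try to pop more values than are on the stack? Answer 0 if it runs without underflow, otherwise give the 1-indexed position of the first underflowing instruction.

13

PUSH -60 -> [-60]
PUSH -3  -> [-60, -3]
DIV      -> [20]
DUP      -> [20, 20]
SWAP     -> [20, 20]
NEG      -> [20, -20]
SWAP     -> [-20, 20]
OVER     -> [-20, 20, -20]
DIV      -> [-20, -1]
OVER     -> [-20, -1, -20]
ROT      -> [-1, -20, -20]
POP      -> [-1, -20]
ROT  — needs 3 operands, stack has 2 → underflow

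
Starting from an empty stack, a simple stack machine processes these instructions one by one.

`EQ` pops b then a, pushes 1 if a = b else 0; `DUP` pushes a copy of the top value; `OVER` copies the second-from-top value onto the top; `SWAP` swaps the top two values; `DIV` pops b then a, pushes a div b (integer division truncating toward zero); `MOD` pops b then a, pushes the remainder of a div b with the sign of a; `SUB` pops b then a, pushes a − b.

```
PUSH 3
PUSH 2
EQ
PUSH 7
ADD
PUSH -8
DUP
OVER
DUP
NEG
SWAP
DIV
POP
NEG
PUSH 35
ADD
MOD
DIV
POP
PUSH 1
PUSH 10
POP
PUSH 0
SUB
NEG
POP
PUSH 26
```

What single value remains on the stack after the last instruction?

PUSH 3  → 3
PUSH 2  → 3 2
EQ      → 0
PUSH 7  → 0 7
ADD     → 7
PUSH -8 → 7 -8
DUP     → 7 -8 -8
OVER    → 7 -8 -8 -8
DUP     → 7 -8 -8 -8 -8
NEG     → 7 -8 -8 -8 8
SWAP    → 7 -8 -8 8 -8
DIV     → 7 -8 -8 -1
POP     → 7 -8 -8
NEG     → 7 -8 8
PUSH 35 → 7 -8 8 35
ADD     → 7 -8 43
MOD     → 7 -8
DIV     → 0
POP     → (empty)
PUSH 1  → 1
PUSH 10 → 1 10
POP     → 1
PUSH 0  → 1 0
SUB     → 1
NEG     → -1
POP     → (empty)
PUSH 26 → 26

26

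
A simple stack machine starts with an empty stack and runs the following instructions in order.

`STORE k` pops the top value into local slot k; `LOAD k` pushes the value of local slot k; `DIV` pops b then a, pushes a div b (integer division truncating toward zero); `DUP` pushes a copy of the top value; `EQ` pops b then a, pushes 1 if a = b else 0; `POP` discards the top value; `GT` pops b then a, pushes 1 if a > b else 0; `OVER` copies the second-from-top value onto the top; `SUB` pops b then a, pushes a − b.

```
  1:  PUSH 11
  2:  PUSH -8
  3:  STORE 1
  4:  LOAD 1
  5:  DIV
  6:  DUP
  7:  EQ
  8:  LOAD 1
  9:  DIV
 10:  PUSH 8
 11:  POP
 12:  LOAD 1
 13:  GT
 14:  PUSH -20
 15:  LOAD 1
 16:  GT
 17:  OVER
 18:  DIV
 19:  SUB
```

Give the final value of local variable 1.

-8

PUSH 11  → 11
PUSH -8  → 11 -8
STORE 1  → 11
LOAD 1   → 11 -8
DIV      → -1
DUP      → -1 -1
EQ       → 1
LOAD 1   → 1 -8
DIV      → 0
PUSH 8   → 0 8
POP      → 0
LOAD 1   → 0 -8
GT       → 1
PUSH -20 → 1 -20
LOAD 1   → 1 -20 -8
GT       → 1 0
OVER     → 1 0 1
DIV      → 1 0
SUB      → 1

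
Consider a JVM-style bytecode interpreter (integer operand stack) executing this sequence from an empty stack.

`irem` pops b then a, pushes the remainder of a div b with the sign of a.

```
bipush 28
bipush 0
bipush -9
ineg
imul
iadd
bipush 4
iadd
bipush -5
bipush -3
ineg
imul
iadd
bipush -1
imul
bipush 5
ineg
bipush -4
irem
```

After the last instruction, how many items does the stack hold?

bipush 28 -> 28
bipush 0  -> 28 0
bipush -9 -> 28 0 -9
ineg      -> 28 0 9
imul      -> 28 0
iadd      -> 28
bipush 4  -> 28 4
iadd      -> 32
bipush -5 -> 32 -5
bipush -3 -> 32 -5 -3
ineg      -> 32 -5 3
imul      -> 32 -15
iadd      -> 17
bipush -1 -> 17 -1
imul      -> -17
bipush 5  -> -17 5
ineg      -> -17 -5
bipush -4 -> -17 -5 -4
irem      -> -17 -1

2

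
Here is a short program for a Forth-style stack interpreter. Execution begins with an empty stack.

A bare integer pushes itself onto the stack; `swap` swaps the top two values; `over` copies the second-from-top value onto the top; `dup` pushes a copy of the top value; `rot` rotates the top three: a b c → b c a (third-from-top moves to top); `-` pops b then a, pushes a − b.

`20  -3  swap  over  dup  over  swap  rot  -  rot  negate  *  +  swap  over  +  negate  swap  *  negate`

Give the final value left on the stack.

20      [20]
-3      [20, -3]
swap    [-3, 20]
over    [-3, 20, -3]
dup     [-3, 20, -3, -3]
over    [-3, 20, -3, -3, -3]
swap    [-3, 20, -3, -3, -3]
rot     [-3, 20, -3, -3, -3]
-       [-3, 20, -3, 0]
rot     [-3, -3, 0, 20]
negate  [-3, -3, 0, -20]
*       [-3, -3, 0]
+       [-3, -3]
swap    [-3, -3]
over    [-3, -3, -3]
+       [-3, -6]
negate  [-3, 6]
swap    [6, -3]
*       [-18]
negate  [18]

18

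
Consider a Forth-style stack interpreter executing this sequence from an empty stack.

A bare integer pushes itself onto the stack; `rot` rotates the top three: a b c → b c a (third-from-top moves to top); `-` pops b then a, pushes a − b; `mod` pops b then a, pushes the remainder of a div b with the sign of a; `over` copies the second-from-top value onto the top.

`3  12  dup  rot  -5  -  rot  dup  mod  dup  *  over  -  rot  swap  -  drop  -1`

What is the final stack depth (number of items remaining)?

2

3    → [3]
12   → [3, 12]
dup  → [3, 12, 12]
rot  → [12, 12, 3]
-5   → [12, 12, 3, -5]
-    → [12, 12, 8]
rot  → [12, 8, 12]
dup  → [12, 8, 12, 12]
mod  → [12, 8, 0]
dup  → [12, 8, 0, 0]
*    → [12, 8, 0]
over → [12, 8, 0, 8]
-    → [12, 8, -8]
rot  → [8, -8, 12]
swap → [8, 12, -8]
-    → [8, 20]
drop → [8]
-1   → [8, -1]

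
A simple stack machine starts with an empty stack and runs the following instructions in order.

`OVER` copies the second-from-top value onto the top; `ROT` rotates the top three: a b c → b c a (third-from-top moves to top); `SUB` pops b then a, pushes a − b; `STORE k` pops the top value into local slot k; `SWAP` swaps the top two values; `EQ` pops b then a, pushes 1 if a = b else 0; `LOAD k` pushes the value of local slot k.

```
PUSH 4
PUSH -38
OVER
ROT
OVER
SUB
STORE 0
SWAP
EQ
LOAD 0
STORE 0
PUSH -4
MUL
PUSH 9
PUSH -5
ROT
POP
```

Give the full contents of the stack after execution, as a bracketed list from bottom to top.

[9, -5]

PUSH 4   → 4
PUSH -38 → 4 -38
OVER     → 4 -38 4
ROT      → -38 4 4
OVER     → -38 4 4 4
SUB      → -38 4 0
STORE 0  → -38 4
SWAP     → 4 -38
EQ       → 0
LOAD 0   → 0 0
STORE 0  → 0
PUSH -4  → 0 -4
MUL      → 0
PUSH 9   → 0 9
PUSH -5  → 0 9 -5
ROT      → 9 -5 0
POP      → 9 -5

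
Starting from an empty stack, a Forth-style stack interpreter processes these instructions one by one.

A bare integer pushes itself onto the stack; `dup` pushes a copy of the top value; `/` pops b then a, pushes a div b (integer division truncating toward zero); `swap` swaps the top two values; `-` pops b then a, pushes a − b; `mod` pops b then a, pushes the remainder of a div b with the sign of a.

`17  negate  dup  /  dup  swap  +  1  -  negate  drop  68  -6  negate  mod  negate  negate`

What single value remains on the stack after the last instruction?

2

17     -> 17
negate -> -17
dup    -> -17 -17
/      -> 1
dup    -> 1 1
swap   -> 1 1
+      -> 2
1      -> 2 1
-      -> 1
negate -> -1
drop   -> (empty)
68     -> 68
-6     -> 68 -6
negate -> 68 6
mod    -> 2
negate -> -2
negate -> 2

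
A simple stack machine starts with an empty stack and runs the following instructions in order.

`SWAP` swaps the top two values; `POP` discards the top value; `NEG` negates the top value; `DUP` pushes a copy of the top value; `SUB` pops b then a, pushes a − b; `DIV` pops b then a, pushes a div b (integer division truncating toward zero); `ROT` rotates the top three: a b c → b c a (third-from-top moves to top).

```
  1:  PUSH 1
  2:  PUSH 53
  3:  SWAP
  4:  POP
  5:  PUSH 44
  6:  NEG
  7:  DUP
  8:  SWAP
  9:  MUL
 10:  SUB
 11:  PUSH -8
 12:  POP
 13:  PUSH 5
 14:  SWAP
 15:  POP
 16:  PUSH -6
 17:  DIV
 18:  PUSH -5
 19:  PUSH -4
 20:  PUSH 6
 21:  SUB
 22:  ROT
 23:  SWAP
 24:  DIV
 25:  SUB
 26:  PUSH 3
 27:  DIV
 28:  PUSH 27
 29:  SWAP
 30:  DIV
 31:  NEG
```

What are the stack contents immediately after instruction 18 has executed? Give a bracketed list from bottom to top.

PUSH 1  -> 1
PUSH 53 -> 1 53
SWAP    -> 53 1
POP     -> 53
PUSH 44 -> 53 44
NEG     -> 53 -44
DUP     -> 53 -44 -44
SWAP    -> 53 -44 -44
MUL     -> 53 1936
SUB     -> -1883
PUSH -8 -> -1883 -8
POP     -> -1883
PUSH 5  -> -1883 5
SWAP    -> 5 -1883
POP     -> 5
PUSH -6 -> 5 -6
DIV     -> 0
PUSH -5 -> 0 -5

[0, -5]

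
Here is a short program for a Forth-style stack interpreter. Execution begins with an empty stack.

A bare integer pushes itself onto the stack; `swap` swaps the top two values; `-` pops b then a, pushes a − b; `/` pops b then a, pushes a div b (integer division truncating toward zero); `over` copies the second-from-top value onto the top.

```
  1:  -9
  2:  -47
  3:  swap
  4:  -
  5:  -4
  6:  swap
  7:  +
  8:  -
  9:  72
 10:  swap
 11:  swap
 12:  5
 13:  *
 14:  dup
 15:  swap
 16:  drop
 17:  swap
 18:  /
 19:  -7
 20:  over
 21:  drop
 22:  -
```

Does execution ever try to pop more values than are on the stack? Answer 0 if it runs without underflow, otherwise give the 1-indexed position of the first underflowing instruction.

8

-9   → [-9]
-47  → [-9, -47]
swap → [-47, -9]
-    → [-38]
-4   → [-38, -4]
swap → [-4, -38]
+    → [-42]
-  — needs 2 operands, stack has 1 → underflow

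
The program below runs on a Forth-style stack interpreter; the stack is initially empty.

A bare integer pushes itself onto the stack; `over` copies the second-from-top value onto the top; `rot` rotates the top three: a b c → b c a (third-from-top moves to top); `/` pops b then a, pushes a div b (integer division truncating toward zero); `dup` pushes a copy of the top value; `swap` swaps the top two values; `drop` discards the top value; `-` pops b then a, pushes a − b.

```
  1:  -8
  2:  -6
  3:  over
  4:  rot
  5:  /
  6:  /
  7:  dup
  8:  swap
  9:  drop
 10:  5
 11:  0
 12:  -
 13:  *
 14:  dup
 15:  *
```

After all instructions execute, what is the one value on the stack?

900

-8   -> [-8]
-6   -> [-8, -6]
over -> [-8, -6, -8]
rot  -> [-6, -8, -8]
/    -> [-6, 1]
/    -> [-6]
dup  -> [-6, -6]
swap -> [-6, -6]
drop -> [-6]
5    -> [-6, 5]
0    -> [-6, 5, 0]
-    -> [-6, 5]
*    -> [-30]
dup  -> [-30, -30]
*    -> [900]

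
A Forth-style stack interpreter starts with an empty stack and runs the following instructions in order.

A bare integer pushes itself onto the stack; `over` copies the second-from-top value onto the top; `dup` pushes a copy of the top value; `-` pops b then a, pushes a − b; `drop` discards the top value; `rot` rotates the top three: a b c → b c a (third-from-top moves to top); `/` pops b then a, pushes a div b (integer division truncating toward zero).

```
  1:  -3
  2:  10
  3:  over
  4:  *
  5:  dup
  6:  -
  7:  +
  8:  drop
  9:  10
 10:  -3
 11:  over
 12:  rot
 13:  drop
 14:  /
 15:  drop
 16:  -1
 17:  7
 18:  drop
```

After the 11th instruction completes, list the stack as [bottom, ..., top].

[10, -3, 10]

-3   : -3
10   : -3 10
over : -3 10 -3
*    : -3 -30
dup  : -3 -30 -30
-    : -3 0
+    : -3
drop : (empty)
10   : 10
-3   : 10 -3
over : 10 -3 10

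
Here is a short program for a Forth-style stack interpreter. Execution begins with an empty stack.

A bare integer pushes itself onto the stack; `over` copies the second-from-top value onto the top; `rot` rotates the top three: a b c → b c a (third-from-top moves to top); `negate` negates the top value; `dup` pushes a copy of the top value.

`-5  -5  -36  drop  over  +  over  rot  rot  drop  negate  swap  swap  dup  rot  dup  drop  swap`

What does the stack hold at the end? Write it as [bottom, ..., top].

-5     -> -5
-5     -> -5 -5
-36    -> -5 -5 -36
drop   -> -5 -5
over   -> -5 -5 -5
+      -> -5 -10
over   -> -5 -10 -5
rot    -> -10 -5 -5
rot    -> -5 -5 -10
drop   -> -5 -5
negate -> -5 5
swap   -> 5 -5
swap   -> -5 5
dup    -> -5 5 5
rot    -> 5 5 -5
dup    -> 5 5 -5 -5
drop   -> 5 5 -5
swap   -> 5 -5 5

[5, -5, 5]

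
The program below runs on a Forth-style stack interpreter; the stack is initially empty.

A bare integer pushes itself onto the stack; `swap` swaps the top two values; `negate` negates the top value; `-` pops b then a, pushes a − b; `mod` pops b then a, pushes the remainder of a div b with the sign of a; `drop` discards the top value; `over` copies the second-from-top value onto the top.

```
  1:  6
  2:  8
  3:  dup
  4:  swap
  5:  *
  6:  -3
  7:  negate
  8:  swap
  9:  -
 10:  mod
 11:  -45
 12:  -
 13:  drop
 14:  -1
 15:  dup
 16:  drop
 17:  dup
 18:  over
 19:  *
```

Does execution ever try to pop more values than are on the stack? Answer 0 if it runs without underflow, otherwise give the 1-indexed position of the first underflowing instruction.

0

6      → 6
8      → 6 8
dup    → 6 8 8
swap   → 6 8 8
*      → 6 64
-3     → 6 64 -3
negate → 6 64 3
swap   → 6 3 64
-      → 6 -61
mod    → 6
-45    → 6 -45
-      → 51
drop   → (empty)
-1     → -1
dup    → -1 -1
drop   → -1
dup    → -1 -1
over   → -1 -1 -1
*      → -1 1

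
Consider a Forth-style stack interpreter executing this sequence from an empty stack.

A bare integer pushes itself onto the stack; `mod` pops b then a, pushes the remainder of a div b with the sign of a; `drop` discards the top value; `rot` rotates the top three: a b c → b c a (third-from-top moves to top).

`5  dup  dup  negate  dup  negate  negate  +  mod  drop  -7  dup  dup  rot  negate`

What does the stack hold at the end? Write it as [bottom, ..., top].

5      : 5
dup    : 5 5
dup    : 5 5 5
negate : 5 5 -5
dup    : 5 5 -5 -5
negate : 5 5 -5 5
negate : 5 5 -5 -5
+      : 5 5 -10
mod    : 5 5
drop   : 5
-7     : 5 -7
dup    : 5 -7 -7
dup    : 5 -7 -7 -7
rot    : 5 -7 -7 -7
negate : 5 -7 -7 7

[5, -7, -7, 7]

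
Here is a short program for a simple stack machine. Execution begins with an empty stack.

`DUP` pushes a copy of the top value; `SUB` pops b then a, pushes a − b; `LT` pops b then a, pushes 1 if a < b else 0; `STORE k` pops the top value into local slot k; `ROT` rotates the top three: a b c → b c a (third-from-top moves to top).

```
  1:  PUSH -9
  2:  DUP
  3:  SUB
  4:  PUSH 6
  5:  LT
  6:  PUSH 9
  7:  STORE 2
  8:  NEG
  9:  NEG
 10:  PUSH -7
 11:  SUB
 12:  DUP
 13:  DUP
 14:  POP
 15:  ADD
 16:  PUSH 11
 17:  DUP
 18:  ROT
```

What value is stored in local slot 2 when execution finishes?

9

PUSH -9 -> [-9]
DUP     -> [-9, -9]
SUB     -> [0]
PUSH 6  -> [0, 6]
LT      -> [1]
PUSH 9  -> [1, 9]
STORE 2 -> [1]
NEG     -> [-1]
NEG     -> [1]
PUSH -7 -> [1, -7]
SUB     -> [8]
DUP     -> [8, 8]
DUP     -> [8, 8, 8]
POP     -> [8, 8]
ADD     -> [16]
PUSH 11 -> [16, 11]
DUP     -> [16, 11, 11]
ROT     -> [11, 11, 16]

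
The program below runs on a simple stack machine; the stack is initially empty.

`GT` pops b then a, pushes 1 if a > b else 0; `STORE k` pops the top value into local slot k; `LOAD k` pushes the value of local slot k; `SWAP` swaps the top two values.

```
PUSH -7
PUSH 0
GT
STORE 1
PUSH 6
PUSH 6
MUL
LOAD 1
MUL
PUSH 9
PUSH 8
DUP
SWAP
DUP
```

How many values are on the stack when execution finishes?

PUSH -7 → [-7]
PUSH 0  → [-7, 0]
GT      → [0]
STORE 1 → []
PUSH 6  → [6]
PUSH 6  → [6, 6]
MUL     → [36]
LOAD 1  → [36, 0]
MUL     → [0]
PUSH 9  → [0, 9]
PUSH 8  → [0, 9, 8]
DUP     → [0, 9, 8, 8]
SWAP    → [0, 9, 8, 8]
DUP     → [0, 9, 8, 8, 8]

5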